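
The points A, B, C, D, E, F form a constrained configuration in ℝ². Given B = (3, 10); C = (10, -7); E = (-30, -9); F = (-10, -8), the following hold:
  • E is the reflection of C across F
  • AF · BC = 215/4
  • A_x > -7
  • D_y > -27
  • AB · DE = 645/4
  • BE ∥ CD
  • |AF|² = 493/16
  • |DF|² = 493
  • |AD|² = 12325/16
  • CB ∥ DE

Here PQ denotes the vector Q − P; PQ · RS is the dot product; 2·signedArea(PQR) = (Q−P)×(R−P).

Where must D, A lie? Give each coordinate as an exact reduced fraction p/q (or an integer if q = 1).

1. D_x = -23  [CB ∥ DE ∩ BE ∥ CD]
2. D_y = -26  [CB ∥ DE ∩ BE ∥ CD]
   → D = (-23, -26)
3. A_x = -27/4  [line 7·x + -17·y + -49/4 = 0 ∩ |AD|² = 12325/16]
4. A_y = -7/2  [line 7·x + -17·y + -49/4 = 0 ∩ |AD|² = 12325/16]
   → A = (-27/4, -7/2)

A = (-27/4, -7/2)
D = (-23, -26)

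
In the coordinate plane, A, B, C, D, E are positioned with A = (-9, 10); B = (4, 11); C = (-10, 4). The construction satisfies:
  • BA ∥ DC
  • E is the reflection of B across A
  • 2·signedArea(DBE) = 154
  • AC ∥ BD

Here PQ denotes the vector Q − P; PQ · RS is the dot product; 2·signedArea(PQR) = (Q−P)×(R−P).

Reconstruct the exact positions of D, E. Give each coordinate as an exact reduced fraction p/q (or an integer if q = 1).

1. D_x = 3  [BA ∥ DC ∩ AC ∥ BD]
2. D_y = 5  [BA ∥ DC ∩ AC ∥ BD]
   → D = (3, 5)
3. E_x = -22  [E is the reflection of B across A]
4. E_y = 9  [E is the reflection of B across A]
   → E = (-22, 9)

D = (3, 5)
E = (-22, 9)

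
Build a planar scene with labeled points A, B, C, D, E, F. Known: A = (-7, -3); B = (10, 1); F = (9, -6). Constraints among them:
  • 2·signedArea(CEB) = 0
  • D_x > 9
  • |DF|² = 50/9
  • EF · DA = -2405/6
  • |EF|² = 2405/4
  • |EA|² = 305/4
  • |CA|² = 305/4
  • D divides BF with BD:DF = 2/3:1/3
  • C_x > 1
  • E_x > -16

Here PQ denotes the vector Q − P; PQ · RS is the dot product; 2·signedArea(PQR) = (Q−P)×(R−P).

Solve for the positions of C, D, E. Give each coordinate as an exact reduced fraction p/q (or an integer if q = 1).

C = (3/2, -1)
D = (28/3, -11/3)
E = (-31/2, -5)

1. D_x = 28/3  [D divides BF with BD:DF = 2/3:1/3]
2. D_y = -11/3  [D divides BF with BD:DF = 2/3:1/3]
   → D = (28/3, -11/3)
3. E_x = -31/2  [line 49/3·x + -2/3·y + 1499/6 = 0 ∩ |EF|² = 2405/4]
4. E_y = -5  [line 49/3·x + -2/3·y + 1499/6 = 0 ∩ |EF|² = 2405/4]
   → E = (-31/2, -5)
5. C_x = 3/2  [line -6·x + 51/2·y + 69/2 = 0 ∩ |CA|² = 305/4]
6. C_y = -1  [line -6·x + 51/2·y + 69/2 = 0 ∩ |CA|² = 305/4]
   → C = (3/2, -1)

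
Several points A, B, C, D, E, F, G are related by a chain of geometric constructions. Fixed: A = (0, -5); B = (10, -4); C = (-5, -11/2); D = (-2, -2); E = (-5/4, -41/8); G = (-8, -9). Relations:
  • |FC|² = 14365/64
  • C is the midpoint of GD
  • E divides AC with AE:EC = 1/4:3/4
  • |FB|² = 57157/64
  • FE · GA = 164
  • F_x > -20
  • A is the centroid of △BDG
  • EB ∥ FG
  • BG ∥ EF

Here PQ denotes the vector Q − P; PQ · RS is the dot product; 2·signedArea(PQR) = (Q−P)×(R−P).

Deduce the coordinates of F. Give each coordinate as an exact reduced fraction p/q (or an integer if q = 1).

F = (-77/4, -81/8)

1. F_x = -77/4  [EB ∥ FG ∩ BG ∥ EF]
2. F_y = -81/8  [EB ∥ FG ∩ BG ∥ EF]
   → F = (-77/4, -81/8)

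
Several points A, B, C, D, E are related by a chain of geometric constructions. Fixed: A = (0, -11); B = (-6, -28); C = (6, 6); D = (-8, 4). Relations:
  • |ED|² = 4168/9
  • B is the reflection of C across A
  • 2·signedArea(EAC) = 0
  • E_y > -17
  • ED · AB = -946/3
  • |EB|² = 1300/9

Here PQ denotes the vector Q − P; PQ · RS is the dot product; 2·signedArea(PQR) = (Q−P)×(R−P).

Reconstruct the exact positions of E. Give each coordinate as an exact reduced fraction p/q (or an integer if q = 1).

E = (-2, -50/3)

1. E_x = -2  [2·signedArea(EAC) = 0 ∩ ED · AB = -946/3]
2. E_y = -50/3  [2·signedArea(EAC) = 0 ∩ ED · AB = -946/3]
   → E = (-2, -50/3)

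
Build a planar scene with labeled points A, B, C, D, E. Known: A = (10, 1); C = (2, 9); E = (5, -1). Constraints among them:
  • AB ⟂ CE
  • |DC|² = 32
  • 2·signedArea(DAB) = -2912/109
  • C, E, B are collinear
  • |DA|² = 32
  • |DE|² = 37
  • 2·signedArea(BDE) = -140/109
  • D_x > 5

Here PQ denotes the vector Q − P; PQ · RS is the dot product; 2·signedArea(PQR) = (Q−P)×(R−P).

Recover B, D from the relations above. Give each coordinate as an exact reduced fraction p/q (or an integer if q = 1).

B = (530/109, -59/109)
D = (6, 5)

1. B_x = 530/109  [C, E, B are collinear ∩ AB ⟂ CE]
2. B_y = -59/109  [C, E, B are collinear ∩ AB ⟂ CE]
   → B = (530/109, -59/109)
3. D_x = 6  [2·signedArea(DAB) = -2912/109 ∩ 2·signedArea(BDE) = -140/109]
4. D_y = 5  [2·signedArea(DAB) = -2912/109 ∩ 2·signedArea(BDE) = -140/109]
   → D = (6, 5)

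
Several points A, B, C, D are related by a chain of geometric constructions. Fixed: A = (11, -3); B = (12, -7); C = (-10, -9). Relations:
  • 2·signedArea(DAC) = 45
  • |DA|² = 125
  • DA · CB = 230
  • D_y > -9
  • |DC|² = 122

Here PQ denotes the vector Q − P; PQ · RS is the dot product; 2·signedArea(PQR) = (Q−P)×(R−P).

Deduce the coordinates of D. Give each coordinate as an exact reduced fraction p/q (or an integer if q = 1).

D = (1, -8)

1. D_x = 1  [2·signedArea(DAC) = 45 ∩ DA · CB = 230]
2. D_y = -8  [2·signedArea(DAC) = 45 ∩ DA · CB = 230]
   → D = (1, -8)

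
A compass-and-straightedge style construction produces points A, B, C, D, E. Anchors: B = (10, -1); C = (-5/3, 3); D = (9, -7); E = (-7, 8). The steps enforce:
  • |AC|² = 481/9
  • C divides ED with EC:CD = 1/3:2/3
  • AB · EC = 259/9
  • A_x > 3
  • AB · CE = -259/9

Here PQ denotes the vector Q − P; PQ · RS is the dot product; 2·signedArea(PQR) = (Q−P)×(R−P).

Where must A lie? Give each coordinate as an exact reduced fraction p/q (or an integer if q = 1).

A = (11/3, -2)

1. A_x = 11/3  [line -16/3·x + 5·y + 266/9 = 0 ∩ |AC|² = 481/9]
2. A_y = -2  [line -16/3·x + 5·y + 266/9 = 0 ∩ |AC|² = 481/9]
   → A = (11/3, -2)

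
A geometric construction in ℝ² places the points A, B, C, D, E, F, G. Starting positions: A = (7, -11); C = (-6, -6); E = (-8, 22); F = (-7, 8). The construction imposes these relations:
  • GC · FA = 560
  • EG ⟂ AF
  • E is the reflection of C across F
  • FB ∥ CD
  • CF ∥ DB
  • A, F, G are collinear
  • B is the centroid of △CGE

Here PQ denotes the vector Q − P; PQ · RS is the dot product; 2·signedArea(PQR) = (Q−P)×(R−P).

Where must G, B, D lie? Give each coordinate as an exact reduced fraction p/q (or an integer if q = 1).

B = (-15617/1671, 18688/1671)
D = (-13946/1671, -4706/1671)
G = (-7819/557, 9776/557)

1. G_x = -7819/557  [A, F, G are collinear ∩ EG ⟂ AF]
2. G_y = 9776/557  [A, F, G are collinear ∩ EG ⟂ AF]
   → G = (-7819/557, 9776/557)
3. B_x = -15617/1671  [B is the centroid of △CGE]
4. B_y = 18688/1671  [B is the centroid of △CGE]
   → B = (-15617/1671, 18688/1671)
5. D_x = -13946/1671  [CF ∥ DB ∩ FB ∥ CD]
6. D_y = -4706/1671  [CF ∥ DB ∩ FB ∥ CD]
   → D = (-13946/1671, -4706/1671)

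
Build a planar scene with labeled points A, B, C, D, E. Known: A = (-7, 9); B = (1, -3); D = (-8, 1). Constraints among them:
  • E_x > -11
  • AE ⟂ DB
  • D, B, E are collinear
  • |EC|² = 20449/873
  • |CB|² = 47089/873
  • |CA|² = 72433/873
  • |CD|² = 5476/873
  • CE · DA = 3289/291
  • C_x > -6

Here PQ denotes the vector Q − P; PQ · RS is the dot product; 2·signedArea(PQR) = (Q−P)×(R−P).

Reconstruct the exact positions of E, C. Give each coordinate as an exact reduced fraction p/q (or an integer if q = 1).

1. E_x = -983/97  [D, B, E are collinear ∩ AE ⟂ DB]
2. E_y = 189/97  [D, B, E are collinear ∩ AE ⟂ DB]
   → E = (-983/97, 189/97)
3. C_x = -554/97  [line -1·x + -8·y + -1702/291 = 0 ∩ |CA|² = 72433/873]
4. C_y = -5/291  [line -1·x + -8·y + -1702/291 = 0 ∩ |CA|² = 72433/873]
   → C = (-554/97, -5/291)

C = (-554/97, -5/291)
E = (-983/97, 189/97)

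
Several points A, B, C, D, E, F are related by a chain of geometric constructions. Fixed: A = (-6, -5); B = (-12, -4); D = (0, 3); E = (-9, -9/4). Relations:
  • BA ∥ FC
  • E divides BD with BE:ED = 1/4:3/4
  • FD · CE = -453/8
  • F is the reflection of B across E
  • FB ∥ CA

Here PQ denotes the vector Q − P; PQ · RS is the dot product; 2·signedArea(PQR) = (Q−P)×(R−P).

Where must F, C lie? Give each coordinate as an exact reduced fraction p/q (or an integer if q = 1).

1. F_x = -6  [F is the reflection of B across E]
2. F_y = -1/2  [F is the reflection of B across E]
   → F = (-6, -1/2)
3. C_x = 0  [FB ∥ CA ∩ BA ∥ FC]
4. C_y = -3/2  [FB ∥ CA ∩ BA ∥ FC]
   → C = (0, -3/2)

C = (0, -3/2)
F = (-6, -1/2)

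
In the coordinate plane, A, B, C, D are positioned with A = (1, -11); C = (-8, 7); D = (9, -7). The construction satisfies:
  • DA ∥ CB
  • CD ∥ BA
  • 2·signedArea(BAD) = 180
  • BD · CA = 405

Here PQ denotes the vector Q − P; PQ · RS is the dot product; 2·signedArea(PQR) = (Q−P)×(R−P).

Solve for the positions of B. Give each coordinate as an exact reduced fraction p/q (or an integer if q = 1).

B = (-16, 3)

1. B_x = -16  [CD ∥ BA ∩ DA ∥ CB]
2. B_y = 3  [CD ∥ BA ∩ DA ∥ CB]
   → B = (-16, 3)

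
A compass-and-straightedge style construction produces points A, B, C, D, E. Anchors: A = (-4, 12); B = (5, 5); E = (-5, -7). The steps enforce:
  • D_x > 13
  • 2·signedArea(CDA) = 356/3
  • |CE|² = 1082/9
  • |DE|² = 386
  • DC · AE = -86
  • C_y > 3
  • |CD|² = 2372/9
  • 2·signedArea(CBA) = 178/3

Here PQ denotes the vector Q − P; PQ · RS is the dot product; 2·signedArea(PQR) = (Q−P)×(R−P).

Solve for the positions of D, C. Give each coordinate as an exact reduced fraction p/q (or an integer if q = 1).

1. C_x = -4/3  [line -7·x + -9·y + 62/3 = 0 ∩ |CE|² = 1082/9]
2. C_y = 10/3  [line -7·x + -9·y + 62/3 = 0 ∩ |CE|² = 1082/9]
   → C = (-4/3, 10/3)
3. D_x = 14  [DC · AE = -86 ∩ 2·signedArea(CDA) = 356/3]
4. D_y = -2  [DC · AE = -86 ∩ 2·signedArea(CDA) = 356/3]
   → D = (14, -2)

C = (-4/3, 10/3)
D = (14, -2)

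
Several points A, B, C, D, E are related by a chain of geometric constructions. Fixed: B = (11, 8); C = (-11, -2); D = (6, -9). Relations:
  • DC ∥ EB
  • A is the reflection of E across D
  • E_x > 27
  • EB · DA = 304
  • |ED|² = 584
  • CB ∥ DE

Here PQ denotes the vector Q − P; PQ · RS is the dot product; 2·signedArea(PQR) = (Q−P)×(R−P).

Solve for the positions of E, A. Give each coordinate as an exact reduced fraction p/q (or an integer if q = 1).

1. E_x = 28  [DC ∥ EB ∩ CB ∥ DE]
2. E_y = 1  [DC ∥ EB ∩ CB ∥ DE]
   → E = (28, 1)
3. A_x = -16  [A is the reflection of E across D]
4. A_y = -19  [A is the reflection of E across D]
   → A = (-16, -19)

A = (-16, -19)
E = (28, 1)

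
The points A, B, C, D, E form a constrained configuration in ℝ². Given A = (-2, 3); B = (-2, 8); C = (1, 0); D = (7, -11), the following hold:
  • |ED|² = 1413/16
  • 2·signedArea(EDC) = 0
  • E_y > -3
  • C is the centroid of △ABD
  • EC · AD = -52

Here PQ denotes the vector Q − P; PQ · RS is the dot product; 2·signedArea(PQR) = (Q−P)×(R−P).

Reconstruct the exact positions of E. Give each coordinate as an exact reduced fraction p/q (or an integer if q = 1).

E = (5/2, -11/4)

1. E_x = 5/2  [2·signedArea(EDC) = 0 ∩ EC · AD = -52]
2. E_y = -11/4  [2·signedArea(EDC) = 0 ∩ EC · AD = -52]
   → E = (5/2, -11/4)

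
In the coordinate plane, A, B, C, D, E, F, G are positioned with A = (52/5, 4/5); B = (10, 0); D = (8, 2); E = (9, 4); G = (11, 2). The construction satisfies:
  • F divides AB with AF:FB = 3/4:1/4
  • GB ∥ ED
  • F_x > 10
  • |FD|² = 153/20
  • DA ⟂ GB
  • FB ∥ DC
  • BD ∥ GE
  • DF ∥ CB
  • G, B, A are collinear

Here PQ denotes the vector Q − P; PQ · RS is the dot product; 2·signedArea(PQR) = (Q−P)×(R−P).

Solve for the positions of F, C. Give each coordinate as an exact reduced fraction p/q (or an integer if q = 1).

C = (79/10, 9/5)
F = (101/10, 1/5)

1. F_x = 101/10  [F divides AB with AF:FB = 3/4:1/4]
2. F_y = 1/5  [F divides AB with AF:FB = 3/4:1/4]
   → F = (101/10, 1/5)
3. C_x = 79/10  [DF ∥ CB ∩ FB ∥ DC]
4. C_y = 9/5  [DF ∥ CB ∩ FB ∥ DC]
   → C = (79/10, 9/5)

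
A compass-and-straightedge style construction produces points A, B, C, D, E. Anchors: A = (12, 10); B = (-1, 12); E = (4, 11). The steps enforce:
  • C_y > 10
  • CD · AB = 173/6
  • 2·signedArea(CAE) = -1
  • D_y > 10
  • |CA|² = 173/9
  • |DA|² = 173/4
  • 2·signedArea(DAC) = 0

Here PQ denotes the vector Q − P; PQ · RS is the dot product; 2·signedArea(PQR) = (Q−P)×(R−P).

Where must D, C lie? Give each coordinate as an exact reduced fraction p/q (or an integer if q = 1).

C = (23/3, 32/3)
D = (11/2, 11)

1. C_x = 23/3  [line -1·x + -8·y + 93 = 0 ∩ |CA|² = 173/9]
2. C_y = 32/3  [line -1·x + -8·y + 93 = 0 ∩ |CA|² = 173/9]
   → C = (23/3, 32/3)
3. D_x = 11/2  [2·signedArea(DAC) = 0 ∩ CD · AB = 173/6]
4. D_y = 11  [2·signedArea(DAC) = 0 ∩ CD · AB = 173/6]
   → D = (11/2, 11)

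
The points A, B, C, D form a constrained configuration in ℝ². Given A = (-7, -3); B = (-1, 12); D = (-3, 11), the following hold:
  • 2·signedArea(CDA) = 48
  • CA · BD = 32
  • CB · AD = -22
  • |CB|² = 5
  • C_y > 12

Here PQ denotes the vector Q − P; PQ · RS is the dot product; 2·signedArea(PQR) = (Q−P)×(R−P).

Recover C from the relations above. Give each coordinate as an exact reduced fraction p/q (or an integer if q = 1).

1. C_x = 1  [CA · BD = 32 ∩ CB · AD = -22]
2. C_y = 13  [CA · BD = 32 ∩ CB · AD = -22]
   → C = (1, 13)

C = (1, 13)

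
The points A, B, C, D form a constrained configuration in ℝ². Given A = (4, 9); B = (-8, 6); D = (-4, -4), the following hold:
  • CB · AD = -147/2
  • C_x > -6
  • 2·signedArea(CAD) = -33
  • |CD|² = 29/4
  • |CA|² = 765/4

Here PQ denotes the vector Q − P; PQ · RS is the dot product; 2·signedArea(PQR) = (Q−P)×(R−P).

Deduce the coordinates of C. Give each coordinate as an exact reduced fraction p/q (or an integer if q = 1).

C = (-5, -3/2)

1. C_x = -5  [CB · AD = -147/2 ∩ 2·signedArea(CAD) = -33]
2. C_y = -3/2  [CB · AD = -147/2 ∩ 2·signedArea(CAD) = -33]
   → C = (-5, -3/2)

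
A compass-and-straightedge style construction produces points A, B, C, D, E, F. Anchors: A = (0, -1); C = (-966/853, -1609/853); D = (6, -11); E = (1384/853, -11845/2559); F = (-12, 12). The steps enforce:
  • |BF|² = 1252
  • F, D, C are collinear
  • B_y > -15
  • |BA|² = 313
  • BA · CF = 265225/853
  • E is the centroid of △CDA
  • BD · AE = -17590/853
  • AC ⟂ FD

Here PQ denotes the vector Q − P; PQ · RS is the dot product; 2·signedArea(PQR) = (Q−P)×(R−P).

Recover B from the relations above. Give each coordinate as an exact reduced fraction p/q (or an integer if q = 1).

B = (12, -14)

1. B_x = 12  [BD · AE = -17590/853 ∩ BA · CF = 265225/853]
2. B_y = -14  [BD · AE = -17590/853 ∩ BA · CF = 265225/853]
   → B = (12, -14)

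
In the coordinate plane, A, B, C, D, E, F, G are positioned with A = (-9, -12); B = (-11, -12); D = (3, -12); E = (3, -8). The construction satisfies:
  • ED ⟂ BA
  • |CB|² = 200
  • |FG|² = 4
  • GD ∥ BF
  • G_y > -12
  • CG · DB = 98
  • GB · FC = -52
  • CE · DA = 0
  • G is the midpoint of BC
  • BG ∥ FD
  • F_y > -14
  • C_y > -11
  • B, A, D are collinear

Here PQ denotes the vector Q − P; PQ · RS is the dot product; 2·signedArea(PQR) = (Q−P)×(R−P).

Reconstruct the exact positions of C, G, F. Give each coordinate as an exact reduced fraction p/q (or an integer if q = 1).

1. C_x = 3  [CE · DA = 0]
2. C_y = -10  [|CB|² = 200]
   → C = (3, -10)
3. G_x = -4  [G is the midpoint of BC]
4. G_y = -11  [G is the midpoint of BC]
   → G = (-4, -11)
5. F_x = -4  [BG ∥ FD ∩ GD ∥ BF]
6. F_y = -13  [BG ∥ FD ∩ GD ∥ BF]
   → F = (-4, -13)

C = (3, -10)
F = (-4, -13)
G = (-4, -11)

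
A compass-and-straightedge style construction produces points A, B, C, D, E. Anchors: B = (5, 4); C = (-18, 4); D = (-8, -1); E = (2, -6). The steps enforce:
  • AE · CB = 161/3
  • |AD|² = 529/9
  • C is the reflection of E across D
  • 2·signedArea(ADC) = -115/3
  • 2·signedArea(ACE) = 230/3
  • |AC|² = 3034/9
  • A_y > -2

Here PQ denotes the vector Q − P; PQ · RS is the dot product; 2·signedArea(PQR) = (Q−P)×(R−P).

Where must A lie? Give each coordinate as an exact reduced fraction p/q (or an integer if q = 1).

A = (-1/3, -1)

1. A_x = -1/3  [AE · CB = 161/3 ∩ 2·signedArea(ADC) = -115/3]
2. A_y = -1  [AE · CB = 161/3 ∩ 2·signedArea(ADC) = -115/3]
   → A = (-1/3, -1)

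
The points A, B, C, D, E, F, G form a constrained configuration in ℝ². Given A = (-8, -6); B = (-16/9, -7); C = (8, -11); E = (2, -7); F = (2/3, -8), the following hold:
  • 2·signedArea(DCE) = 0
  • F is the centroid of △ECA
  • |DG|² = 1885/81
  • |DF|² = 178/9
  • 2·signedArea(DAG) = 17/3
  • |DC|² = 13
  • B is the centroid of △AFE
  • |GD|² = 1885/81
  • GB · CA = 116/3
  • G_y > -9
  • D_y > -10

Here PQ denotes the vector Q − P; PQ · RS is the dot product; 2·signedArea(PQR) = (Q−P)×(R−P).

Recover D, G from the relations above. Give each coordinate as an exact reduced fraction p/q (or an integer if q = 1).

D = (5, -9)
G = (2/9, -25/3)

1. D_x = 5  [line -4·x + -6·y + -34 = 0 ∩ |DC|² = 13]
2. D_y = -9  [line -4·x + -6·y + -34 = 0 ∩ |DC|² = 13]
   → D = (5, -9)
3. G_x = 2/9  [GB · CA = 116/3 ∩ 2·signedArea(DAG) = 17/3]
4. G_y = -25/3  [GB · CA = 116/3 ∩ 2·signedArea(DAG) = 17/3]
   → G = (2/9, -25/3)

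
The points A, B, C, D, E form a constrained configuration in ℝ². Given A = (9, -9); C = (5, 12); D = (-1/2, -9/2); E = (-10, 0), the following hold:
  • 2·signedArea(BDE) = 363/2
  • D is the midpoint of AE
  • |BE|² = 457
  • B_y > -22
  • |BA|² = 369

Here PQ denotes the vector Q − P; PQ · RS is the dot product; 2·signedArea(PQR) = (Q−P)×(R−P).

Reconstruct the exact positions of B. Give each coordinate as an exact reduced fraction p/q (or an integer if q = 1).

1. B_x = -6  [line -9/2·x + -19/2·y + -453/2 = 0 ∩ |BA|² = 369]
2. B_y = -21  [line -9/2·x + -19/2·y + -453/2 = 0 ∩ |BA|² = 369]
   → B = (-6, -21)

B = (-6, -21)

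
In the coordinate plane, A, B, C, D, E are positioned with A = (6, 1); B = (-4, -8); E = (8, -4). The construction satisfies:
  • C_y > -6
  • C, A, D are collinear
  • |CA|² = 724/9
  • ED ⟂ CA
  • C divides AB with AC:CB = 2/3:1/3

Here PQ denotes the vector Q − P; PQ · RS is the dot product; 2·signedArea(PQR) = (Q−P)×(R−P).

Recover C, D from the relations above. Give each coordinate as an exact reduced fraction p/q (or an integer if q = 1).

C = (-2/3, -5)
D = (836/181, -44/181)

1. C_x = -2/3  [C divides AB with AC:CB = 2/3:1/3]
2. C_y = -5  [C divides AB with AC:CB = 2/3:1/3]
   → C = (-2/3, -5)
3. D_x = 836/181  [C, A, D are collinear ∩ ED ⟂ CA]
4. D_y = -44/181  [C, A, D are collinear ∩ ED ⟂ CA]
   → D = (836/181, -44/181)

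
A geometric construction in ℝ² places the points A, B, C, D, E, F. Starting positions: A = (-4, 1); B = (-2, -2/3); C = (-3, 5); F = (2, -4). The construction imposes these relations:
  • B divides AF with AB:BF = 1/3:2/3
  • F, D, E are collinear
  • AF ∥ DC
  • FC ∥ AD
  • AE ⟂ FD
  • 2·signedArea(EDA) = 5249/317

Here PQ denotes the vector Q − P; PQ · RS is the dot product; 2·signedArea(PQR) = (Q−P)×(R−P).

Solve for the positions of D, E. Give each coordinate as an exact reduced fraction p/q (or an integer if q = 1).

D = (-9, 10)
E = (-862/317, 636/317)

1. D_x = -9  [AF ∥ DC ∩ FC ∥ AD]
2. D_y = 10  [AF ∥ DC ∩ FC ∥ AD]
   → D = (-9, 10)
3. E_x = -862/317  [F, D, E are collinear ∩ AE ⟂ FD]
4. E_y = 636/317  [F, D, E are collinear ∩ AE ⟂ FD]
   → E = (-862/317, 636/317)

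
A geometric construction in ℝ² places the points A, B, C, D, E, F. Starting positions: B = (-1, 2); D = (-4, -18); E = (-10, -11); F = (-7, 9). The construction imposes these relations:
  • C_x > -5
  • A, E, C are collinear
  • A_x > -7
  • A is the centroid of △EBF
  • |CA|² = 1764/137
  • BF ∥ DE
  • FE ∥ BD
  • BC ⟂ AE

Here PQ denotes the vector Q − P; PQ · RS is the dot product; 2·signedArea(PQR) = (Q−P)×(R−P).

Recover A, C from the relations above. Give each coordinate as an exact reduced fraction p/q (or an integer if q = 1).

A = (-6, 0)
C = (-654/137, 462/137)

1. A_x = -6  [A is the centroid of △EBF]
2. A_y = 0  [A is the centroid of △EBF]
   → A = (-6, 0)
3. C_x = -654/137  [A, E, C are collinear ∩ BC ⟂ AE]
4. C_y = 462/137  [A, E, C are collinear ∩ BC ⟂ AE]
   → C = (-654/137, 462/137)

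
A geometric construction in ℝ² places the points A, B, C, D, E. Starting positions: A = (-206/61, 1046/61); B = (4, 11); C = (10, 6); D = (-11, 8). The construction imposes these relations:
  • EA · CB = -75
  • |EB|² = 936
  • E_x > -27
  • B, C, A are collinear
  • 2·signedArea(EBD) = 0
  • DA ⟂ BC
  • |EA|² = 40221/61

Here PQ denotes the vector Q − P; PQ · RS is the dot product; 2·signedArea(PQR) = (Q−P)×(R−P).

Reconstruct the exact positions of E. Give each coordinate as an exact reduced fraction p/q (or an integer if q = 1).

E = (-26, 5)

1. E_x = -26  [2·signedArea(EBD) = 0 ∩ EA · CB = -75]
2. E_y = 5  [2·signedArea(EBD) = 0 ∩ EA · CB = -75]
   → E = (-26, 5)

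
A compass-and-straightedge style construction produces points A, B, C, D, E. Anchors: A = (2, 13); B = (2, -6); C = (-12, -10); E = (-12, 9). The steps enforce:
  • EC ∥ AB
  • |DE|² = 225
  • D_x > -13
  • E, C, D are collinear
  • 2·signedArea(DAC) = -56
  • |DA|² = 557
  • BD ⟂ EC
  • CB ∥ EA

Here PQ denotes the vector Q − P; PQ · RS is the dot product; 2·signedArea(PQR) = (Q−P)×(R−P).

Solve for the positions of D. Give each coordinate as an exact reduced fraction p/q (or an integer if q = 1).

1. D_x = -12  [E, C, D are collinear ∩ BD ⟂ EC]
2. D_y = -6  [E, C, D are collinear ∩ BD ⟂ EC]
   → D = (-12, -6)

D = (-12, -6)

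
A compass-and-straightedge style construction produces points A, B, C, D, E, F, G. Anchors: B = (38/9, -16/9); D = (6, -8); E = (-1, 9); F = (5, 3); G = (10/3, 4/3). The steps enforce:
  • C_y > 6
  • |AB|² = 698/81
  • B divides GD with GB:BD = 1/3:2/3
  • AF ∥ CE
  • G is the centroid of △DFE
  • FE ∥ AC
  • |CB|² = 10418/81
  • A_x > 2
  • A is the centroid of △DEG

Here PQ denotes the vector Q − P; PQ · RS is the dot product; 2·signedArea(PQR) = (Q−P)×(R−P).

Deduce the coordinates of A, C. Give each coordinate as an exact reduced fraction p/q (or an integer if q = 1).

A = (25/9, 7/9)
C = (-29/9, 61/9)

1. A_x = 25/9  [A is the centroid of △DEG]
2. A_y = 7/9  [A is the centroid of △DEG]
   → A = (25/9, 7/9)
3. C_x = -29/9  [AF ∥ CE ∩ FE ∥ AC]
4. C_y = 61/9  [AF ∥ CE ∩ FE ∥ AC]
   → C = (-29/9, 61/9)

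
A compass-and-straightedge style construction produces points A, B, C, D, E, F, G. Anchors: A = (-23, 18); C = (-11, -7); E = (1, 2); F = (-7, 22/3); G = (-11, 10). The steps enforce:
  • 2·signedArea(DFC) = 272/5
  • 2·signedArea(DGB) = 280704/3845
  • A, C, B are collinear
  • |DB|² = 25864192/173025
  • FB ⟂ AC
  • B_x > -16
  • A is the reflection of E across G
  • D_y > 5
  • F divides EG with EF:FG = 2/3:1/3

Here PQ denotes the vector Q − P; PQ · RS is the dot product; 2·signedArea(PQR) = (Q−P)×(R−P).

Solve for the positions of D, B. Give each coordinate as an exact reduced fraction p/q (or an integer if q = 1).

B = (-12183/769, 7126/2307)
D = (-19/5, 26/5)

1. B_x = -12183/769  [A, C, B are collinear ∩ FB ⟂ AC]
2. B_y = 7126/2307  [A, C, B are collinear ∩ FB ⟂ AC]
   → B = (-12183/769, 7126/2307)
3. D_x = -19/5  [2·signedArea(DGB) = 280704/3845 ∩ 2·signedArea(DFC) = 272/5]
4. D_y = 26/5  [2·signedArea(DGB) = 280704/3845 ∩ 2·signedArea(DFC) = 272/5]
   → D = (-19/5, 26/5)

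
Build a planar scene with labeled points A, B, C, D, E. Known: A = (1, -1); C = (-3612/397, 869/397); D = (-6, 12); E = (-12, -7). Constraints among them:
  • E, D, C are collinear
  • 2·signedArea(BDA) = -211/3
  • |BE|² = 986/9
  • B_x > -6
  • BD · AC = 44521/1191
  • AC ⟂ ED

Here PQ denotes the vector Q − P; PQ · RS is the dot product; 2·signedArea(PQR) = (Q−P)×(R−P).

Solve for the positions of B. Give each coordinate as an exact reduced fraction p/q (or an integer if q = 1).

1. B_x = -17/3  [2·signedArea(BDA) = -211/3 ∩ BD · AC = 44521/1191]
2. B_y = 4/3  [2·signedArea(BDA) = -211/3 ∩ BD · AC = 44521/1191]
   → B = (-17/3, 4/3)

B = (-17/3, 4/3)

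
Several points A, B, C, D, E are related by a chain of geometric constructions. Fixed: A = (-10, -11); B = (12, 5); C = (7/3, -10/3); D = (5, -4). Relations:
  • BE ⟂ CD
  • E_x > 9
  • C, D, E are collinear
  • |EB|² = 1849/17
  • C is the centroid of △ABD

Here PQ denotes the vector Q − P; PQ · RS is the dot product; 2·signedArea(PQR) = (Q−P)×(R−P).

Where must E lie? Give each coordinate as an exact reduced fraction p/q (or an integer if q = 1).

E = (161/17, -87/17)

1. E_x = 161/17  [C, D, E are collinear ∩ BE ⟂ CD]
2. E_y = -87/17  [C, D, E are collinear ∩ BE ⟂ CD]
   → E = (161/17, -87/17)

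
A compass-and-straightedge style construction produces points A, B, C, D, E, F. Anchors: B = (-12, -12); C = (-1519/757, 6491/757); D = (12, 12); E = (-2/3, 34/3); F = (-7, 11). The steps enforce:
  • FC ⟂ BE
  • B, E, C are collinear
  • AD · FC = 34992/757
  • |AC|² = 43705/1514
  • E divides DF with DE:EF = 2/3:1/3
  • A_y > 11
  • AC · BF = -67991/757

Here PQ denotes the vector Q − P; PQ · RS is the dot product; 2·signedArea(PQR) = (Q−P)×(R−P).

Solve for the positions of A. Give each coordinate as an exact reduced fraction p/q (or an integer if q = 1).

A = (5/2, 23/2)

1. A_x = 5/2  [AC · BF = -67991/757 ∩ AD · FC = 34992/757]
2. A_y = 23/2  [AC · BF = -67991/757 ∩ AD · FC = 34992/757]
   → A = (5/2, 23/2)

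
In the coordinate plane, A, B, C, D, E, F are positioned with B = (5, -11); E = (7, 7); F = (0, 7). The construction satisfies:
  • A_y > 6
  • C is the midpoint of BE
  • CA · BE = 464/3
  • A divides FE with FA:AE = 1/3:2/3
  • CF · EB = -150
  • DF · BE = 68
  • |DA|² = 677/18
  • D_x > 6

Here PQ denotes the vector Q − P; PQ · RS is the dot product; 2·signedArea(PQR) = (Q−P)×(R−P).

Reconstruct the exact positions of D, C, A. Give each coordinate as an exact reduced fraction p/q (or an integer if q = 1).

A = (7/3, 7)
C = (6, -2)
D = (13/2, 5/2)

1. C_x = 6  [C is the midpoint of BE]
2. C_y = -2  [C is the midpoint of BE]
   → C = (6, -2)
3. A_x = 7/3  [A divides FE with FA:AE = 1/3:2/3]
4. A_y = 7  [A divides FE with FA:AE = 1/3:2/3]
   → A = (7/3, 7)
5. D_x = 13/2  [line -2·x + -18·y + 58 = 0 ∩ |DA|² = 677/18]
6. D_y = 5/2  [line -2·x + -18·y + 58 = 0 ∩ |DA|² = 677/18]
   → D = (13/2, 5/2)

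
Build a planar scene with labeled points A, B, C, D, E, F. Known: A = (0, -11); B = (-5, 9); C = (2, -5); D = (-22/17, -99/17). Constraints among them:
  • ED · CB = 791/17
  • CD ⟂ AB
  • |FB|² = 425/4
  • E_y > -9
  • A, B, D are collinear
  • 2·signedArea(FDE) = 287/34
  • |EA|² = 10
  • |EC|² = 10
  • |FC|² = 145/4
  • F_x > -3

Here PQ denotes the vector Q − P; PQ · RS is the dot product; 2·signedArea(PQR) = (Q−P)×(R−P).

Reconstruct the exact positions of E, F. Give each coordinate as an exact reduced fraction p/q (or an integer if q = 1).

E = (1, -8)
F = (-5/2, -1)

1. E_x = 1  [line 7·x + -14·y + -119 = 0 ∩ |EA|² = 10]
2. E_y = -8  [line 7·x + -14·y + -119 = 0 ∩ |EA|² = 10]
   → E = (1, -8)
3. F_x = -5/2  [line 37/17·x + 39/17·y + 263/34 = 0 ∩ |FB|² = 425/4]
4. F_y = -1  [line 37/17·x + 39/17·y + 263/34 = 0 ∩ |FB|² = 425/4]
   → F = (-5/2, -1)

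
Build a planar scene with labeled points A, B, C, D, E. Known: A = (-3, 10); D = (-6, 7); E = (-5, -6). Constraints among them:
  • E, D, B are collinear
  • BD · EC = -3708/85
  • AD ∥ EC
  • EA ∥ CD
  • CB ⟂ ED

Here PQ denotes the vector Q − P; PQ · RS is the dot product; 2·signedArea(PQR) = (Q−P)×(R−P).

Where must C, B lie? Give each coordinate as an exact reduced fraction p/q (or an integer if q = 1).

1. C_x = -8  [EA ∥ CD ∩ AD ∥ EC]
2. C_y = -9  [EA ∥ CD ∩ AD ∥ EC]
   → C = (-8, -9)
3. B_x = -407/85  [E, D, B are collinear ∩ CB ⟂ ED]
4. B_y = -744/85  [E, D, B are collinear ∩ CB ⟂ ED]
   → B = (-407/85, -744/85)

B = (-407/85, -744/85)
C = (-8, -9)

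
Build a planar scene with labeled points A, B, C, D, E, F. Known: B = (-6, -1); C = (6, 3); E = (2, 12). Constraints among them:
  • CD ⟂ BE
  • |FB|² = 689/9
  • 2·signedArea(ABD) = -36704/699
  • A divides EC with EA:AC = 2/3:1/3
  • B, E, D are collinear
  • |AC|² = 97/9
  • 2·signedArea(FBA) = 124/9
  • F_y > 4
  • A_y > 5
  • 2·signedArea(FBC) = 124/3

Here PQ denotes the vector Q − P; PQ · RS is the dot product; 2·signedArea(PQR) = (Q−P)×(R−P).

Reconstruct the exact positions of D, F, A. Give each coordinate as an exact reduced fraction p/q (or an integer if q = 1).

A = (14/3, 6)
D = (-214/233, 1691/233)
F = (2/3, 14/3)

1. D_x = -214/233  [B, E, D are collinear ∩ CD ⟂ BE]
2. D_y = 1691/233  [B, E, D are collinear ∩ CD ⟂ BE]
   → D = (-214/233, 1691/233)
3. F_x = 2/3  [line -4·x + 12·y + -160/3 = 0 ∩ |FB|² = 689/9]
4. F_y = 14/3  [line -4·x + 12·y + -160/3 = 0 ∩ |FB|² = 689/9]
   → F = (2/3, 14/3)
5. A_x = 14/3  [2·signedArea(FBA) = 124/9 ∩ A divides EC with EA:AC = 2/3:1/3]
6. A_y = 6  [2·signedArea(FBA) = 124/9 ∩ A divides EC with EA:AC = 2/3:1/3]
   → A = (14/3, 6)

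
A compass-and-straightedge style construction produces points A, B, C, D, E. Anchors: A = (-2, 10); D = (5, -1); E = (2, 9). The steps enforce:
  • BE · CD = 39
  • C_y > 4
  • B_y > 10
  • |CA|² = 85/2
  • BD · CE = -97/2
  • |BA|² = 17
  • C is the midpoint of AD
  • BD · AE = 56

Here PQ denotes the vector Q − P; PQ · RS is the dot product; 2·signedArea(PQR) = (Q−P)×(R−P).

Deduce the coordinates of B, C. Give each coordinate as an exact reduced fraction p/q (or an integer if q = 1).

B = (-6, 11)
C = (3/2, 9/2)

1. B_x = -6  [line -4·x + 1·y + -35 = 0 ∩ |BA|² = 17]
2. B_y = 11  [line -4·x + 1·y + -35 = 0 ∩ |BA|² = 17]
   → B = (-6, 11)
3. C_x = 3/2  [C is the midpoint of AD]
4. C_y = 9/2  [C is the midpoint of AD]
   → C = (3/2, 9/2)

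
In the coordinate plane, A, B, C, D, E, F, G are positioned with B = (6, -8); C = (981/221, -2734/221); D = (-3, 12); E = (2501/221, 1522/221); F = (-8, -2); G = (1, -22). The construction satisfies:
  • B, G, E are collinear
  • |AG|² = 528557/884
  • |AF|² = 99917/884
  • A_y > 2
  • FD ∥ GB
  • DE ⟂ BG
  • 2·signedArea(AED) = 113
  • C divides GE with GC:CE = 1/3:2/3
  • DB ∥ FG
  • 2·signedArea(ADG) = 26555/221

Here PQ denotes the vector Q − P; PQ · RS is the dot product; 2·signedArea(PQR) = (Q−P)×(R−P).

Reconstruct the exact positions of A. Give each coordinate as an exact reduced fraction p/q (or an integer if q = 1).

A = (733/442, 540/221)

1. A_x = 733/442  [2·signedArea(AED) = 113 ∩ 2·signedArea(ADG) = 26555/221]
2. A_y = 540/221  [2·signedArea(AED) = 113 ∩ 2·signedArea(ADG) = 26555/221]
   → A = (733/442, 540/221)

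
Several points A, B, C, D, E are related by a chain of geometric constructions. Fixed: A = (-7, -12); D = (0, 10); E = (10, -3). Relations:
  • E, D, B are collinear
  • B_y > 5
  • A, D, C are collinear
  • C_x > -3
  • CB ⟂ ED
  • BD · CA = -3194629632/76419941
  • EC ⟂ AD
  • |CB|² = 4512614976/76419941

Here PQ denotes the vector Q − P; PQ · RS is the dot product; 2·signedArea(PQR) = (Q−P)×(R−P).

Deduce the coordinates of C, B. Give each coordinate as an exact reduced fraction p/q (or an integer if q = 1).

1. C_x = -1512/533  [A, D, C are collinear ∩ EC ⟂ AD]
2. C_y = 578/533  [A, D, C are collinear ∩ EC ⟂ AD]
   → C = (-1512/533, 578/533)
3. B_x = 466560/143377  [E, D, B are collinear ∩ CB ⟂ ED]
4. B_y = 63634/11029  [E, D, B are collinear ∩ CB ⟂ ED]
   → B = (466560/143377, 63634/11029)

B = (466560/143377, 63634/11029)
C = (-1512/533, 578/533)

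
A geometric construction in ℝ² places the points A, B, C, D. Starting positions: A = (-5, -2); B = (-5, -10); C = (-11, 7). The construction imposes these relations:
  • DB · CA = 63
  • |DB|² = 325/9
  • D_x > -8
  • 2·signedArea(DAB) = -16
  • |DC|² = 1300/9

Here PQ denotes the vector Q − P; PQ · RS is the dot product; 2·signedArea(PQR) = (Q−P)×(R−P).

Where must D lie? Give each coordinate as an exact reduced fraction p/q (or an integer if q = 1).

1. D_x = -7  [DB · CA = 63 ∩ 2·signedArea(DAB) = -16]
2. D_y = -13/3  [DB · CA = 63 ∩ 2·signedArea(DAB) = -16]
   → D = (-7, -13/3)

D = (-7, -13/3)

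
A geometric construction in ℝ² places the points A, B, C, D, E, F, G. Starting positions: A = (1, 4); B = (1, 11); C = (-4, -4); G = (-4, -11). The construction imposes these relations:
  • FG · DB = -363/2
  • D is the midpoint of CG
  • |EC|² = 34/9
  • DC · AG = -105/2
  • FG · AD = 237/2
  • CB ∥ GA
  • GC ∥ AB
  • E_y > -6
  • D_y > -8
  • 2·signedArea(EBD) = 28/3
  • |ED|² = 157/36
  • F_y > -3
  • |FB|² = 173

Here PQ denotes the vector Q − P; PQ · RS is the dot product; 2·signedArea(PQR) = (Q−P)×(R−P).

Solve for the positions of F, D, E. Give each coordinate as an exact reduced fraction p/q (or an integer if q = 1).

D = (-4, -15/2)
E = (-3, -17/3)
F = (-1, -2)

1. D_x = -4  [D is the midpoint of CG]
2. D_y = -15/2  [D is the midpoint of CG]
   → D = (-4, -15/2)
3. E_x = -3  [line 37/2·x + -5·y + 163/6 = 0 ∩ |ED|² = 157/36]
4. E_y = -17/3  [line 37/2·x + -5·y + 163/6 = 0 ∩ |ED|² = 157/36]
   → E = (-3, -17/3)
5. F_x = -1  [FG · AD = 237/2 ∩ FG · DB = -363/2]
6. F_y = -2  [FG · AD = 237/2 ∩ FG · DB = -363/2]
   → F = (-1, -2)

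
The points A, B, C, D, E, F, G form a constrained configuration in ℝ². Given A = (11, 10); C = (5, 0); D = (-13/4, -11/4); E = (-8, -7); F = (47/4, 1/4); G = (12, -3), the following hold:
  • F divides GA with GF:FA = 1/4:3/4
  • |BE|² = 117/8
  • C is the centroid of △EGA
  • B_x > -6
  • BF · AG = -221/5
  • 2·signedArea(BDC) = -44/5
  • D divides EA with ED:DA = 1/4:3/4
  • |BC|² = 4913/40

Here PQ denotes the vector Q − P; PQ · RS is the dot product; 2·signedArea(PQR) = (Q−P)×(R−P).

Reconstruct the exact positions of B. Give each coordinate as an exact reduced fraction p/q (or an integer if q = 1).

B = (-103/20, -89/20)

1. B_x = -103/20  [BF · AG = -221/5 ∩ 2·signedArea(BDC) = -44/5]
2. B_y = -89/20  [BF · AG = -221/5 ∩ 2·signedArea(BDC) = -44/5]
   → B = (-103/20, -89/20)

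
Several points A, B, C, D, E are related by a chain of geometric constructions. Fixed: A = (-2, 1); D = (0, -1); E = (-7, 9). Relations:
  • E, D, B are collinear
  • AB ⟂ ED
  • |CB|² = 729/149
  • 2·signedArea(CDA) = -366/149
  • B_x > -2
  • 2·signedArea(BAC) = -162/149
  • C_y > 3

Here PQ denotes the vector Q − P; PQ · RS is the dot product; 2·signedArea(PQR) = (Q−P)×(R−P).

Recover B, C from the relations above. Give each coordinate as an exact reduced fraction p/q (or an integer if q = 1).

B = (-238/149, 191/149)
C = (-427/149, 461/149)

1. B_x = -238/149  [E, D, B are collinear ∩ AB ⟂ ED]
2. B_y = 191/149  [E, D, B are collinear ∩ AB ⟂ ED]
   → B = (-238/149, 191/149)
3. C_x = -427/149  [2·signedArea(CDA) = -366/149 ∩ 2·signedArea(BAC) = -162/149]
4. C_y = 461/149  [2·signedArea(CDA) = -366/149 ∩ 2·signedArea(BAC) = -162/149]
   → C = (-427/149, 461/149)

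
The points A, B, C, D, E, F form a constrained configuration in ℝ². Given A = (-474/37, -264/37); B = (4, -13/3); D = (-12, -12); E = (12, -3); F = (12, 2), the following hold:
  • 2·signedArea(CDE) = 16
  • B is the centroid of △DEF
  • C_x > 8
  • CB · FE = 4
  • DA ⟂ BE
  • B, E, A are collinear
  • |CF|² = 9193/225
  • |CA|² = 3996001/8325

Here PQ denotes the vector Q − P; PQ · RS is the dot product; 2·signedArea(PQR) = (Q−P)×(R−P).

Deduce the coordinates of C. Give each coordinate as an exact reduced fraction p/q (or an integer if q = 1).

C = (44/5, -53/15)

1. C_x = 44/5  [2·signedArea(CDE) = 16 ∩ CB · FE = 4]
2. C_y = -53/15  [2·signedArea(CDE) = 16 ∩ CB · FE = 4]
   → C = (44/5, -53/15)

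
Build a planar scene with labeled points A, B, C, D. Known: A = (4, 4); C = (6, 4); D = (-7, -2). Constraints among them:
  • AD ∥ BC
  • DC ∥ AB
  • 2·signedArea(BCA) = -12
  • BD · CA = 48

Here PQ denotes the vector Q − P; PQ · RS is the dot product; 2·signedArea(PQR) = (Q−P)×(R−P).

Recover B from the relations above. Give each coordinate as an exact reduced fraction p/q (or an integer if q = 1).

B = (17, 10)

1. B_x = 17  [AD ∥ BC ∩ DC ∥ AB]
2. B_y = 10  [AD ∥ BC ∩ DC ∥ AB]
   → B = (17, 10)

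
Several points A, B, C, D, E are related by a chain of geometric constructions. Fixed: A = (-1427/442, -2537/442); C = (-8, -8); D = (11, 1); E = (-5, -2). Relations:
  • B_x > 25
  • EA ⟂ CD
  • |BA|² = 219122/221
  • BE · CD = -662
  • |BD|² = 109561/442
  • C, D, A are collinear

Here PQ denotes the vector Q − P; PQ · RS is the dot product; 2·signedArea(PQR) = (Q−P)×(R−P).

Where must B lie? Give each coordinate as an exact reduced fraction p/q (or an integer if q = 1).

1. B_x = 11151/442  [line -19·x + -9·y + 549 = 0 ∩ |BD|² = 109561/442]
2. B_y = 3421/442  [line -19·x + -9·y + 549 = 0 ∩ |BD|² = 109561/442]
   → B = (11151/442, 3421/442)

B = (11151/442, 3421/442)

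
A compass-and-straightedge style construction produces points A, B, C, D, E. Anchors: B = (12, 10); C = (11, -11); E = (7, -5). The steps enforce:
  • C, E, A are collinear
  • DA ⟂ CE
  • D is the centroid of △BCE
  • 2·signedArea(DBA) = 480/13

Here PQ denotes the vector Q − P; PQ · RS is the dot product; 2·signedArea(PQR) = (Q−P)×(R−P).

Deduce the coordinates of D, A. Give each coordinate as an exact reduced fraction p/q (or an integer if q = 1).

A = (85/13, -56/13)
D = (10, -2)

1. D_x = 10  [D is the centroid of △BCE]
2. D_y = -2  [D is the centroid of △BCE]
   → D = (10, -2)
3. A_x = 85/13  [C, E, A are collinear ∩ DA ⟂ CE]
4. A_y = -56/13  [C, E, A are collinear ∩ DA ⟂ CE]
   → A = (85/13, -56/13)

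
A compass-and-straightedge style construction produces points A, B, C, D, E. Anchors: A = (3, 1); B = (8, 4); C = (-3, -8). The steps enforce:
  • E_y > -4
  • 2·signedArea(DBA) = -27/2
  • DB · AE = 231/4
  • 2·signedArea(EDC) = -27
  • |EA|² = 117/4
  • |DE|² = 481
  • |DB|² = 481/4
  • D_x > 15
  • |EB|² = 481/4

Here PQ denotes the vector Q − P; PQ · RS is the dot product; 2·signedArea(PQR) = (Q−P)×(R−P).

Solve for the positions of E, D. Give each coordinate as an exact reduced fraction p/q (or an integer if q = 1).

D = (16, 23/2)
E = (0, -7/2)

1. D_x = 16  [line 3·x + -5·y + 19/2 = 0 ∩ |DB|² = 481/4]
2. D_y = 23/2  [line 3·x + -5·y + 19/2 = 0 ∩ |DB|² = 481/4]
   → D = (16, 23/2)
3. E_x = 0  [2·signedArea(EDC) = -27 ∩ DB · AE = 231/4]
4. E_y = -7/2  [2·signedArea(EDC) = -27 ∩ DB · AE = 231/4]
   → E = (0, -7/2)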